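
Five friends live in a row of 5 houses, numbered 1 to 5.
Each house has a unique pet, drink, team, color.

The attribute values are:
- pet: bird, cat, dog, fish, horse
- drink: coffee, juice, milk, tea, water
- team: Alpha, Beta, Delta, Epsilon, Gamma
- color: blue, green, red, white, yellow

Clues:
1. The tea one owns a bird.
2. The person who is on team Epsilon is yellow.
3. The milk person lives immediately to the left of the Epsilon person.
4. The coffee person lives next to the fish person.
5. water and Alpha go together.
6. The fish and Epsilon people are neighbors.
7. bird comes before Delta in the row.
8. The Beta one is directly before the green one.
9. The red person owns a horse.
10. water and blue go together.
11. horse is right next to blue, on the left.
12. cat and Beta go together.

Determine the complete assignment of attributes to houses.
Solution:

House | Pet | Drink | Team | Color
----------------------------------
  1   | cat | coffee | Beta | white
  2   | fish | milk | Gamma | green
  3   | bird | tea | Epsilon | yellow
  4   | horse | juice | Delta | red
  5   | dog | water | Alpha | blue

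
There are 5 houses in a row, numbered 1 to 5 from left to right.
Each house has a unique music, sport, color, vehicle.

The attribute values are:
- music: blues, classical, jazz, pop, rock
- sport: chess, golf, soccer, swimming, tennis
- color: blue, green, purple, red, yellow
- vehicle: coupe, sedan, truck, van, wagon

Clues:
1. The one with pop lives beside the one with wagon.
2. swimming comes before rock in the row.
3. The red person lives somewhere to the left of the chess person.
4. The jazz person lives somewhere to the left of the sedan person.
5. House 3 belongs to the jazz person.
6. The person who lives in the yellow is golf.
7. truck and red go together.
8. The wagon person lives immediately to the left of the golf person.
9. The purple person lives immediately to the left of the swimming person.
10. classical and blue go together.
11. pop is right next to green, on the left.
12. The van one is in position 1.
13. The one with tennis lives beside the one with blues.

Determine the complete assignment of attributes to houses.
Solution:

House | Music | Sport | Color | Vehicle
---------------------------------------
  1   | pop | tennis | purple | van
  2   | blues | swimming | green | wagon
  3   | jazz | golf | yellow | coupe
  4   | rock | soccer | red | truck
  5   | classical | chess | blue | sedan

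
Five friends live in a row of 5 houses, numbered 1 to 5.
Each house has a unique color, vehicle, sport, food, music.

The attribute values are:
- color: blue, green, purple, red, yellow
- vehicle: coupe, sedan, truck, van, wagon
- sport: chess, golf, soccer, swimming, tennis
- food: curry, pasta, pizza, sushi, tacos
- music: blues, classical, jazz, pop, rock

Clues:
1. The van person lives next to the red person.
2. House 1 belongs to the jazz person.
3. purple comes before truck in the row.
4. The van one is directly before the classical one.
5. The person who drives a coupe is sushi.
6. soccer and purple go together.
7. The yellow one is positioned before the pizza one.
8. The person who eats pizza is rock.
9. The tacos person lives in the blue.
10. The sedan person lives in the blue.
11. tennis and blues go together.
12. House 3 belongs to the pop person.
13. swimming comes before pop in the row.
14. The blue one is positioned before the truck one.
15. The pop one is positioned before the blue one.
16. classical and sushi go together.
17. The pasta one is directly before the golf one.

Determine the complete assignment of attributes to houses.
Solution:

House | Color | Vehicle | Sport | Food | Music
----------------------------------------------
  1   | yellow | van | swimming | pasta | jazz
  2   | red | coupe | golf | sushi | classical
  3   | purple | wagon | soccer | curry | pop
  4   | blue | sedan | tennis | tacos | blues
  5   | green | truck | chess | pizza | rock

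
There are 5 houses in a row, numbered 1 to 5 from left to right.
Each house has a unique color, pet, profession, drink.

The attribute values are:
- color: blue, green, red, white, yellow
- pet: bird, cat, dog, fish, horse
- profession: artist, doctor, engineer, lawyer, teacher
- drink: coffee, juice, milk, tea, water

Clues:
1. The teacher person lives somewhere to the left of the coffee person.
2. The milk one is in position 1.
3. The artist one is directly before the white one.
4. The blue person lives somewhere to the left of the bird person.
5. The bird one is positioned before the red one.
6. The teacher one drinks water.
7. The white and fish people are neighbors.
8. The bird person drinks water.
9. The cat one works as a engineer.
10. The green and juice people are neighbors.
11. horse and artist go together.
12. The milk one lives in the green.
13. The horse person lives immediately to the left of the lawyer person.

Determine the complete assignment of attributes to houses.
Solution:

House | Color | Pet | Profession | Drink
----------------------------------------
  1   | green | horse | artist | milk
  2   | white | dog | lawyer | juice
  3   | blue | fish | doctor | tea
  4   | yellow | bird | teacher | water
  5   | red | cat | engineer | coffee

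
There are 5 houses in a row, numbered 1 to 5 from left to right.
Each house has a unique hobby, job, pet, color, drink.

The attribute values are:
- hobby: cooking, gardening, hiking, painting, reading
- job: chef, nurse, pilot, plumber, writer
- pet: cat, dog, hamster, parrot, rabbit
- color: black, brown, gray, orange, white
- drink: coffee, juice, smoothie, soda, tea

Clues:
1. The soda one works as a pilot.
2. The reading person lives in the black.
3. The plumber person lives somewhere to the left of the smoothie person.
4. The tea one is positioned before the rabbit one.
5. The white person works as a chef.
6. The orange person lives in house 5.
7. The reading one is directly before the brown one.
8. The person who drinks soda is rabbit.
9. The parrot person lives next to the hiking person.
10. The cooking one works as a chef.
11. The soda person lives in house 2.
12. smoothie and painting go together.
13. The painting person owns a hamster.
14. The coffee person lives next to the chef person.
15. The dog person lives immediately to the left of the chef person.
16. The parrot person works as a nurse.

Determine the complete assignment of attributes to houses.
Solution:

House | Hobby | Job | Pet | Color | Drink
-----------------------------------------
  1   | reading | nurse | parrot | black | tea
  2   | hiking | pilot | rabbit | brown | soda
  3   | gardening | plumber | dog | gray | coffee
  4   | cooking | chef | cat | white | juice
  5   | painting | writer | hamster | orange | smoothie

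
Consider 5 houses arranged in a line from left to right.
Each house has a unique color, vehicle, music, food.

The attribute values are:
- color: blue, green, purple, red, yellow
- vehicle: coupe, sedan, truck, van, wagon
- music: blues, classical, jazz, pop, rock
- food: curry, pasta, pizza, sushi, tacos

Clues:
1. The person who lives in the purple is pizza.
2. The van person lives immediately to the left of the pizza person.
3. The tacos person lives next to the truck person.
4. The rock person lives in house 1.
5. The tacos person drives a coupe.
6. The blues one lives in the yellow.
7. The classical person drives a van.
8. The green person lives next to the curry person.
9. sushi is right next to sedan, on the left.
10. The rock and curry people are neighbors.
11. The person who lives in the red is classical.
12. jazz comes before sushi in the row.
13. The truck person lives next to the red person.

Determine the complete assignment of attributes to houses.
Solution:

House | Color | Vehicle | Music | Food
--------------------------------------
  1   | green | coupe | rock | tacos
  2   | blue | truck | jazz | curry
  3   | red | van | classical | sushi
  4   | purple | sedan | pop | pizza
  5   | yellow | wagon | blues | pasta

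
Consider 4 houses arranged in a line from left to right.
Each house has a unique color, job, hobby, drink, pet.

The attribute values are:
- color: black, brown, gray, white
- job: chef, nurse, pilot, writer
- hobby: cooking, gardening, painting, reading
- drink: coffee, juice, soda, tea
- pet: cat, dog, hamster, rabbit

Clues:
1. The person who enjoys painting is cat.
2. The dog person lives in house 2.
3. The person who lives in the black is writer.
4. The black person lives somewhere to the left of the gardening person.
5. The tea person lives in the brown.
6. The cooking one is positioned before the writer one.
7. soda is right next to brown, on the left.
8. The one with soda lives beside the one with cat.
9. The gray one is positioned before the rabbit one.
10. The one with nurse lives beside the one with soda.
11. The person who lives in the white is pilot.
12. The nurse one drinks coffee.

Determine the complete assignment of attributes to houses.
Solution:

House | Color | Job | Hobby | Drink | Pet
-----------------------------------------
  1   | gray | nurse | cooking | coffee | hamster
  2   | black | writer | reading | soda | dog
  3   | brown | chef | painting | tea | cat
  4   | white | pilot | gardening | juice | rabbit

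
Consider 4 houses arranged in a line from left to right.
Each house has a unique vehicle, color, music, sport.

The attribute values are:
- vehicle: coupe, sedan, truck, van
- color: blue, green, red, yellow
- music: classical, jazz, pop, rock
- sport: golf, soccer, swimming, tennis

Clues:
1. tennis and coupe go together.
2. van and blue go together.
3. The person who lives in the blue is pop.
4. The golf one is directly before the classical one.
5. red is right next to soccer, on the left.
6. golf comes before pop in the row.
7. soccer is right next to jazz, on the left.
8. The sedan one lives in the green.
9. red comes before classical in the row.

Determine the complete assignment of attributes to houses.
Solution:

House | Vehicle | Color | Music | Sport
---------------------------------------
  1   | truck | red | rock | golf
  2   | sedan | green | classical | soccer
  3   | coupe | yellow | jazz | tennis
  4   | van | blue | pop | swimming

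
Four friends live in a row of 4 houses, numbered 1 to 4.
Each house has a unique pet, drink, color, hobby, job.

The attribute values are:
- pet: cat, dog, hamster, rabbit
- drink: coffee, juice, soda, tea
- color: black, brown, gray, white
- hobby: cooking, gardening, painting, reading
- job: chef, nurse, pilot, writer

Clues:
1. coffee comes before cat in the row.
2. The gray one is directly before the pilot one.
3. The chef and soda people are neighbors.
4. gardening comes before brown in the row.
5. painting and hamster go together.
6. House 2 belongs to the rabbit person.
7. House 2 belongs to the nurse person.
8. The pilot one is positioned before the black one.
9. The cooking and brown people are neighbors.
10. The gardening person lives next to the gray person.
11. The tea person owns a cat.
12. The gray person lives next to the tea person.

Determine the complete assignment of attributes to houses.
Solution:

House | Pet | Drink | Color | Hobby | Job
-----------------------------------------
  1   | dog | coffee | white | gardening | chef
  2   | rabbit | soda | gray | cooking | nurse
  3   | cat | tea | brown | reading | pilot
  4   | hamster | juice | black | painting | writer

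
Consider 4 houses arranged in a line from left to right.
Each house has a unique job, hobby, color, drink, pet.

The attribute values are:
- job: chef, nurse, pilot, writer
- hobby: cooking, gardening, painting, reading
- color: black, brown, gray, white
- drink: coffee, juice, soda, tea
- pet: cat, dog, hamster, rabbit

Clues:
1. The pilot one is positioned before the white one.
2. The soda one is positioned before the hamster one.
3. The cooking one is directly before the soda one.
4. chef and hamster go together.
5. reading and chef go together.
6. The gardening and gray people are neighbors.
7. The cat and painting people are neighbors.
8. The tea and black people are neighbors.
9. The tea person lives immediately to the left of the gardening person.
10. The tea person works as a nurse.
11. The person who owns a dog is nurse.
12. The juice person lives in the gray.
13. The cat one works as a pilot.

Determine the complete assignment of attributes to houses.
Solution:

House | Job | Hobby | Color | Drink | Pet
-----------------------------------------
  1   | nurse | cooking | brown | tea | dog
  2   | pilot | gardening | black | soda | cat
  3   | writer | painting | gray | juice | rabbit
  4   | chef | reading | white | coffee | hamster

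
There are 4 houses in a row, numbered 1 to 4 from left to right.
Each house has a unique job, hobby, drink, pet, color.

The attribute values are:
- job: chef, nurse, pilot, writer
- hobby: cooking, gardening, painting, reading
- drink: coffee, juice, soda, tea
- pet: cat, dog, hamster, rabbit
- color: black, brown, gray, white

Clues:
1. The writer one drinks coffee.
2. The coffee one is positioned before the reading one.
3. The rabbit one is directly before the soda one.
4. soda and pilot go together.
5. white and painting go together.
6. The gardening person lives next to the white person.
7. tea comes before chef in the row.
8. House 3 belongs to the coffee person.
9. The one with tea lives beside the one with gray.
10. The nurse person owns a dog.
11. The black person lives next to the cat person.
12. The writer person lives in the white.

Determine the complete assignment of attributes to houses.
Solution:

House | Job | Hobby | Drink | Pet | Color
-----------------------------------------
  1   | nurse | cooking | tea | dog | black
  2   | chef | gardening | juice | cat | gray
  3   | writer | painting | coffee | rabbit | white
  4   | pilot | reading | soda | hamster | brown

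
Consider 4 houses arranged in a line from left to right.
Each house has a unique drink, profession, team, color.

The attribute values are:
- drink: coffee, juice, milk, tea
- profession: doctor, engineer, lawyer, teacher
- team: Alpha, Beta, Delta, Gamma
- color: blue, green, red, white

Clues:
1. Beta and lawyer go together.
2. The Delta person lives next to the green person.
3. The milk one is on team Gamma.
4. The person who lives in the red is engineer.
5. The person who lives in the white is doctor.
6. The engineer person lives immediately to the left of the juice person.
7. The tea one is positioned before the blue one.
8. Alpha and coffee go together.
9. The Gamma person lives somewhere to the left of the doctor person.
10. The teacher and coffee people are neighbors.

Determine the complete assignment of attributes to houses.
Solution:

House | Drink | Profession | Team | Color
-----------------------------------------
  1   | tea | engineer | Delta | red
  2   | juice | lawyer | Beta | green
  3   | milk | teacher | Gamma | blue
  4   | coffee | doctor | Alpha | white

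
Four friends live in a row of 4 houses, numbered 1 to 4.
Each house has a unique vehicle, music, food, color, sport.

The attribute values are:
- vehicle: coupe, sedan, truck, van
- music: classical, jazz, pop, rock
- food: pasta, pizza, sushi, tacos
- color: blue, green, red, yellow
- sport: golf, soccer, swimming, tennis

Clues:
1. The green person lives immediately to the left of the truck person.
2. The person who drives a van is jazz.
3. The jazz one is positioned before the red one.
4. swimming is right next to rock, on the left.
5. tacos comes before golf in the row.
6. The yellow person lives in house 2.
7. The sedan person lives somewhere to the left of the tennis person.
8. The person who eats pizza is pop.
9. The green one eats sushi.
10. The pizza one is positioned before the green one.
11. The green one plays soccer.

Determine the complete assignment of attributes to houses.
Solution:

House | Vehicle | Music | Food | Color | Sport
----------------------------------------------
  1   | sedan | pop | pizza | blue | swimming
  2   | coupe | rock | tacos | yellow | tennis
  3   | van | jazz | sushi | green | soccer
  4   | truck | classical | pasta | red | golf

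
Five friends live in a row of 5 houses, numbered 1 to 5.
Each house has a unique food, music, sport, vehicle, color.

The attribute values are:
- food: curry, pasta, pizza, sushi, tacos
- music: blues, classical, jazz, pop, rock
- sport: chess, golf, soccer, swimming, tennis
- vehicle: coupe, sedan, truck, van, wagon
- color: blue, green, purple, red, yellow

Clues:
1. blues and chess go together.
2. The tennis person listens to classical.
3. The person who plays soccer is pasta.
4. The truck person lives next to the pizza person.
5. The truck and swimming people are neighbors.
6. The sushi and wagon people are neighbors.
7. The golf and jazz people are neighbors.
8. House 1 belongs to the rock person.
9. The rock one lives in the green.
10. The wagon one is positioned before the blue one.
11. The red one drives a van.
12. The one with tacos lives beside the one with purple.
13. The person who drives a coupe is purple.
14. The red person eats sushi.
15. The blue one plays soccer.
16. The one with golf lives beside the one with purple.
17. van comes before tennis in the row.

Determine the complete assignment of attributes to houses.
Solution:

House | Food | Music | Sport | Vehicle | Color
----------------------------------------------
  1   | tacos | rock | golf | truck | green
  2   | pizza | jazz | swimming | coupe | purple
  3   | sushi | blues | chess | van | red
  4   | curry | classical | tennis | wagon | yellow
  5   | pasta | pop | soccer | sedan | blue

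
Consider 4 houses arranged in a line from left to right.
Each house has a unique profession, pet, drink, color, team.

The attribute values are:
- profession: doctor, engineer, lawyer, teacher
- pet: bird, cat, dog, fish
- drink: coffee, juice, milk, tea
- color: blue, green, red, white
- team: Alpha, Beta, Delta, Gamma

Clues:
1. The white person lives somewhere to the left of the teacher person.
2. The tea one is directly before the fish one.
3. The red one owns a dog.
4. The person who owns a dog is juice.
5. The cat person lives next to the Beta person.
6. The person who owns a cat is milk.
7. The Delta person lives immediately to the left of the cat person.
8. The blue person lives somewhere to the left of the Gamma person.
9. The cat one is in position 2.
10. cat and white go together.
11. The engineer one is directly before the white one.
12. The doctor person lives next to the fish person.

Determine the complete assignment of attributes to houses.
Solution:

House | Profession | Pet | Drink | Color | Team
-----------------------------------------------
  1   | engineer | dog | juice | red | Delta
  2   | lawyer | cat | milk | white | Alpha
  3   | doctor | bird | tea | blue | Beta
  4   | teacher | fish | coffee | green | Gamma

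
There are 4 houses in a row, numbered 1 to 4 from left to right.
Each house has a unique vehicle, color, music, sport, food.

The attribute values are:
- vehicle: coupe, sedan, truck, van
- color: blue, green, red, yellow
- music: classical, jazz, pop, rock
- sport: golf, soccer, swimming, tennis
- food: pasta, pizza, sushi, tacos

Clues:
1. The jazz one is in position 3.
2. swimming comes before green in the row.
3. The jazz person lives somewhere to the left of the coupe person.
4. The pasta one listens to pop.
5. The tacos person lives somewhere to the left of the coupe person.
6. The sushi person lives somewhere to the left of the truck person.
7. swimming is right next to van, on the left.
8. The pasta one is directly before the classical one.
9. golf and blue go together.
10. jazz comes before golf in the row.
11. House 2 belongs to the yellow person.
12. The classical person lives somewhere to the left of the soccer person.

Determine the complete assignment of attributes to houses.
Solution:

House | Vehicle | Color | Music | Sport | Food
----------------------------------------------
  1   | sedan | red | pop | swimming | pasta
  2   | van | yellow | classical | tennis | sushi
  3   | truck | green | jazz | soccer | tacos
  4   | coupe | blue | rock | golf | pizza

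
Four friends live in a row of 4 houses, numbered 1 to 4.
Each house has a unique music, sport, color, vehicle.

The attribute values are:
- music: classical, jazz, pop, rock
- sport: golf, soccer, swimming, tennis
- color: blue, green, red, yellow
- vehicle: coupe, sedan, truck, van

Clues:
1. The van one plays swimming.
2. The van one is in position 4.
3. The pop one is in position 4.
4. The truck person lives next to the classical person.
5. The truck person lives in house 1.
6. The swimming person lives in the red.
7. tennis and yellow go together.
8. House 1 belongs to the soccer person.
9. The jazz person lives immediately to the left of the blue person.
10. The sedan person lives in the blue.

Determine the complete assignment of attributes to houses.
Solution:

House | Music | Sport | Color | Vehicle
---------------------------------------
  1   | jazz | soccer | green | truck
  2   | classical | golf | blue | sedan
  3   | rock | tennis | yellow | coupe
  4   | pop | swimming | red | van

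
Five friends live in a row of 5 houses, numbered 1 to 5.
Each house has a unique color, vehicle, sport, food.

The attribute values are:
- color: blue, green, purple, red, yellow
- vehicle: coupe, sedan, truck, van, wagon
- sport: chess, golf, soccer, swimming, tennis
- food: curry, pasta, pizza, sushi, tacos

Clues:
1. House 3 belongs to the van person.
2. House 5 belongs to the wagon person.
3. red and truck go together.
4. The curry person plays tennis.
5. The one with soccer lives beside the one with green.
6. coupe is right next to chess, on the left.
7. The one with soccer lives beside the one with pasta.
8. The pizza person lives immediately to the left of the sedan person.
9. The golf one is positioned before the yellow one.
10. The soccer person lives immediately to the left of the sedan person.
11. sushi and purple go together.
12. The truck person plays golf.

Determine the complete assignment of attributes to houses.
Solution:

House | Color | Vehicle | Sport | Food
--------------------------------------
  1   | blue | coupe | soccer | pizza
  2   | green | sedan | chess | pasta
  3   | purple | van | swimming | sushi
  4   | red | truck | golf | tacos
  5   | yellow | wagon | tennis | curry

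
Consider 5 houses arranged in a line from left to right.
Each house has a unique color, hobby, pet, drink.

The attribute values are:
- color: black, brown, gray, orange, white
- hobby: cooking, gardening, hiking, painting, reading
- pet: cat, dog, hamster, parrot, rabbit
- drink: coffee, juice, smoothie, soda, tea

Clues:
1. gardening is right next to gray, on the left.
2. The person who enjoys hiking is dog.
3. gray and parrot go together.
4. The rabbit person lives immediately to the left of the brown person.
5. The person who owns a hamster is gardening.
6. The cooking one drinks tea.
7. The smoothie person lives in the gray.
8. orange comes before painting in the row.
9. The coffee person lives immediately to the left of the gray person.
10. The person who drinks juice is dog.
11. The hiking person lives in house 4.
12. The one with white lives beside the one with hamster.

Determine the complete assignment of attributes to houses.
Solution:

House | Color | Hobby | Pet | Drink
-----------------------------------
  1   | white | cooking | rabbit | tea
  2   | brown | gardening | hamster | coffee
  3   | gray | reading | parrot | smoothie
  4   | orange | hiking | dog | juice
  5   | black | painting | cat | soda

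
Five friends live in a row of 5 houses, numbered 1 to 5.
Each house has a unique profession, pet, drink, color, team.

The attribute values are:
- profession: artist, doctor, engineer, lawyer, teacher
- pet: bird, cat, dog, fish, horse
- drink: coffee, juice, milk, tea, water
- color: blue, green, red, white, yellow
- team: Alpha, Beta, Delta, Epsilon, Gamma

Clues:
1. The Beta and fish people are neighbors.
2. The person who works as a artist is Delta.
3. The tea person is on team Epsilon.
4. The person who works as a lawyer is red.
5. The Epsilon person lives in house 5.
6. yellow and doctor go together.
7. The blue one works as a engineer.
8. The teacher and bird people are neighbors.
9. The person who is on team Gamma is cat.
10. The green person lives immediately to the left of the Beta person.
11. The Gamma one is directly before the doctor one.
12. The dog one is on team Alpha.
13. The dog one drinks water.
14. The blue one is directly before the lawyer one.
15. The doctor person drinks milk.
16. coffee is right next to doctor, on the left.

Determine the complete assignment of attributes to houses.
Solution:

House | Profession | Pet | Drink | Color | Team
-----------------------------------------------
  1   | teacher | cat | coffee | green | Gamma
  2   | doctor | bird | milk | yellow | Beta
  3   | artist | fish | juice | white | Delta
  4   | engineer | dog | water | blue | Alpha
  5   | lawyer | horse | tea | red | Epsilon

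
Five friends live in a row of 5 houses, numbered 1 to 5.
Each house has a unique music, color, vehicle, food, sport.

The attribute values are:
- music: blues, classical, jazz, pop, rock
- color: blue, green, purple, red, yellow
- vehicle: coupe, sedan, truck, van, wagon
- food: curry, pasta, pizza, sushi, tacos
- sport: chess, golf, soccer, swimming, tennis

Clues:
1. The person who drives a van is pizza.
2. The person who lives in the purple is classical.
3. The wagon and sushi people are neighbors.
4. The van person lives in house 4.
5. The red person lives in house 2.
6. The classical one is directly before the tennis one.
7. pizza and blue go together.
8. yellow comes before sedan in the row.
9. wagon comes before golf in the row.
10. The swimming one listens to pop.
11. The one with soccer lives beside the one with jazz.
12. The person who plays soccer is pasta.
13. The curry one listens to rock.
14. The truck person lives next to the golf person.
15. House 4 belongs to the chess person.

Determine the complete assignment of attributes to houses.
Solution:

House | Music | Color | Vehicle | Food | Sport
----------------------------------------------
  1   | classical | purple | wagon | pasta | soccer
  2   | jazz | red | truck | sushi | tennis
  3   | rock | yellow | coupe | curry | golf
  4   | blues | blue | van | pizza | chess
  5   | pop | green | sedan | tacos | swimming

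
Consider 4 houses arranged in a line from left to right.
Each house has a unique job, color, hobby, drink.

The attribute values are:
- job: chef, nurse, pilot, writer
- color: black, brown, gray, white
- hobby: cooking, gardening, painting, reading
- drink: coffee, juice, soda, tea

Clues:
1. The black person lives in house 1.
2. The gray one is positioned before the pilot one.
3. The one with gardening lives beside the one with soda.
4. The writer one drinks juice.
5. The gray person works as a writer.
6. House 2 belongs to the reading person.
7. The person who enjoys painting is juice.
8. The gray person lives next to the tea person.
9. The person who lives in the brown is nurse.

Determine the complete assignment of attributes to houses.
Solution:

House | Job | Color | Hobby | Drink
-----------------------------------
  1   | chef | black | gardening | coffee
  2   | nurse | brown | reading | soda
  3   | writer | gray | painting | juice
  4   | pilot | white | cooking | tea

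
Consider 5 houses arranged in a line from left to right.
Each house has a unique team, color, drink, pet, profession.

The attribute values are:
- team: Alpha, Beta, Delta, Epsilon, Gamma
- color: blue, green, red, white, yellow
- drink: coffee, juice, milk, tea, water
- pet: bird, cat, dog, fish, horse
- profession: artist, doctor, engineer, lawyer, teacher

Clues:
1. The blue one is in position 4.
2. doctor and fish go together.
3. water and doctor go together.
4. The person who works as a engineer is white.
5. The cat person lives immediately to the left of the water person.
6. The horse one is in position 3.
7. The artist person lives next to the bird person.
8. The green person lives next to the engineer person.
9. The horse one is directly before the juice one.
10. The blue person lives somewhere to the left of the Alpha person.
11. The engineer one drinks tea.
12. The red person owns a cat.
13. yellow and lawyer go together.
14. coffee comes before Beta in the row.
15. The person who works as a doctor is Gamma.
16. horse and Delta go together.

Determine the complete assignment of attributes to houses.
Solution:

House | Team | Color | Drink | Pet | Profession
-----------------------------------------------
  1   | Epsilon | red | coffee | cat | teacher
  2   | Gamma | green | water | fish | doctor
  3   | Delta | white | tea | horse | engineer
  4   | Beta | blue | juice | dog | artist
  5   | Alpha | yellow | milk | bird | lawyer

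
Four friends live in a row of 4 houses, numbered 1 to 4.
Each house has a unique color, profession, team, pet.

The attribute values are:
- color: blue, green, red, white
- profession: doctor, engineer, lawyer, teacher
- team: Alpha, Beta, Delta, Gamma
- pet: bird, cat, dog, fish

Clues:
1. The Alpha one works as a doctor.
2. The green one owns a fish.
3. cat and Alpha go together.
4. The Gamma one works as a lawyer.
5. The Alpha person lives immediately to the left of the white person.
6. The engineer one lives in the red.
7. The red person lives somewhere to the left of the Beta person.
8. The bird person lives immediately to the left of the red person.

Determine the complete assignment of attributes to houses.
Solution:

House | Color | Profession | Team | Pet
---------------------------------------
  1   | blue | doctor | Alpha | cat
  2   | white | lawyer | Gamma | bird
  3   | red | engineer | Delta | dog
  4   | green | teacher | Beta | fish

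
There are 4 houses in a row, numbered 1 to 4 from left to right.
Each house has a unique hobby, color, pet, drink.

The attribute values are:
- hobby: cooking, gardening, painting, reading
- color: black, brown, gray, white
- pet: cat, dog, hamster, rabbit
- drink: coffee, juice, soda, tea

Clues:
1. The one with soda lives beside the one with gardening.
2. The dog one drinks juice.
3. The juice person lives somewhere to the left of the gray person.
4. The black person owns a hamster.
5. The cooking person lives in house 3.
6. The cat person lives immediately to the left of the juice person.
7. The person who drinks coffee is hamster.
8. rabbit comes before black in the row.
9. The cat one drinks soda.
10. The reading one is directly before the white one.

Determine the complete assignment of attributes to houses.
Solution:

House | Hobby | Color | Pet | Drink
-----------------------------------
  1   | reading | brown | cat | soda
  2   | gardening | white | dog | juice
  3   | cooking | gray | rabbit | tea
  4   | painting | black | hamster | coffee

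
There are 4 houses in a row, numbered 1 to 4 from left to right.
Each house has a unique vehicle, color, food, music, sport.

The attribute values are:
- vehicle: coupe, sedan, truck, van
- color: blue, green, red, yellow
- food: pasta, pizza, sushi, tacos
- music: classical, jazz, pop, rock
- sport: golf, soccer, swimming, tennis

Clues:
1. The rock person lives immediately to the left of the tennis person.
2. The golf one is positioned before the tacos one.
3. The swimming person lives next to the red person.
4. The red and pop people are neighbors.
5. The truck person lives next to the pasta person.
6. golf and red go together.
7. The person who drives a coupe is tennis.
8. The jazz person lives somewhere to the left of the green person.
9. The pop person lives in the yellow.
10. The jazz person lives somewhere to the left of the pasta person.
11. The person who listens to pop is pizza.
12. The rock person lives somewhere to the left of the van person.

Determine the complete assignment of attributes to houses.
Solution:

House | Vehicle | Color | Food | Music | Sport
----------------------------------------------
  1   | truck | blue | sushi | jazz | swimming
  2   | sedan | red | pasta | rock | golf
  3   | coupe | yellow | pizza | pop | tennis
  4   | van | green | tacos | classical | soccer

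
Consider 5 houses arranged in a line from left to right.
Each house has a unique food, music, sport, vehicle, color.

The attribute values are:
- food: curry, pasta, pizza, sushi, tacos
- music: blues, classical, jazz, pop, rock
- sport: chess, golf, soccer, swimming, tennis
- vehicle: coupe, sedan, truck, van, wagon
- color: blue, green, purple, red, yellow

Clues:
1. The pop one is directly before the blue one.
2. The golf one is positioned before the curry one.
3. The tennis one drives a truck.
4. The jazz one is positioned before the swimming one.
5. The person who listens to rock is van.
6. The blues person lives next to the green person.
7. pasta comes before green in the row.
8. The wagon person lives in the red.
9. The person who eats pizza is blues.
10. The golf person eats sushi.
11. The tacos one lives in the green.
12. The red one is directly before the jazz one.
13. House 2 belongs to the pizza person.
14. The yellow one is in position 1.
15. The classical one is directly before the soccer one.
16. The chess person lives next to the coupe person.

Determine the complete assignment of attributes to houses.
Solution:

House | Food | Music | Sport | Vehicle | Color
----------------------------------------------
  1   | pasta | classical | tennis | truck | yellow
  2   | pizza | blues | soccer | wagon | red
  3   | tacos | jazz | chess | sedan | green
  4   | sushi | pop | golf | coupe | purple
  5   | curry | rock | swimming | van | blue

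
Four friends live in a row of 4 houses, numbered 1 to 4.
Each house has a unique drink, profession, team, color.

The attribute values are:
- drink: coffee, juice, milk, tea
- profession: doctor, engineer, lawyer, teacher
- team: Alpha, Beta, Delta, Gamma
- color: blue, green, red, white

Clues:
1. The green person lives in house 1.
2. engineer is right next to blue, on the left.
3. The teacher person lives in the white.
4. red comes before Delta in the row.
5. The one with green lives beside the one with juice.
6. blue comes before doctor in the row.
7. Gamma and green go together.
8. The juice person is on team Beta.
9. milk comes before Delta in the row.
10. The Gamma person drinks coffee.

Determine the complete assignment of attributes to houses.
Solution:

House | Drink | Profession | Team | Color
-----------------------------------------
  1   | coffee | engineer | Gamma | green
  2   | juice | lawyer | Beta | blue
  3   | milk | doctor | Alpha | red
  4   | tea | teacher | Delta | white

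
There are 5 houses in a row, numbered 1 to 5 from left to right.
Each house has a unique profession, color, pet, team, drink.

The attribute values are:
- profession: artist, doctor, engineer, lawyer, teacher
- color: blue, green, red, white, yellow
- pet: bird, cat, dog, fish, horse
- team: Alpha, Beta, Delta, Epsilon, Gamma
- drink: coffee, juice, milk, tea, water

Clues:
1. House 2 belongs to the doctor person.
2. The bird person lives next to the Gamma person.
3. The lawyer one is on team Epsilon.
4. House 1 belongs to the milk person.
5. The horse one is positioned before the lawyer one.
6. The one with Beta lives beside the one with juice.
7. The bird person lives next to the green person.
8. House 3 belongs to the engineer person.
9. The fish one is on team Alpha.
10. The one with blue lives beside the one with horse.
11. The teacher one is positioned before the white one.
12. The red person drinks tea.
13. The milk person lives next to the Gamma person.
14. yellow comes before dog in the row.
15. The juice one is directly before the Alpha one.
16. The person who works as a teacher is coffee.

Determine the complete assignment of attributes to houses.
Solution:

House | Profession | Color | Pet | Team | Drink
-----------------------------------------------
  1   | artist | blue | bird | Beta | milk
  2   | doctor | green | horse | Gamma | juice
  3   | engineer | red | fish | Alpha | tea
  4   | teacher | yellow | cat | Delta | coffee
  5   | lawyer | white | dog | Epsilon | water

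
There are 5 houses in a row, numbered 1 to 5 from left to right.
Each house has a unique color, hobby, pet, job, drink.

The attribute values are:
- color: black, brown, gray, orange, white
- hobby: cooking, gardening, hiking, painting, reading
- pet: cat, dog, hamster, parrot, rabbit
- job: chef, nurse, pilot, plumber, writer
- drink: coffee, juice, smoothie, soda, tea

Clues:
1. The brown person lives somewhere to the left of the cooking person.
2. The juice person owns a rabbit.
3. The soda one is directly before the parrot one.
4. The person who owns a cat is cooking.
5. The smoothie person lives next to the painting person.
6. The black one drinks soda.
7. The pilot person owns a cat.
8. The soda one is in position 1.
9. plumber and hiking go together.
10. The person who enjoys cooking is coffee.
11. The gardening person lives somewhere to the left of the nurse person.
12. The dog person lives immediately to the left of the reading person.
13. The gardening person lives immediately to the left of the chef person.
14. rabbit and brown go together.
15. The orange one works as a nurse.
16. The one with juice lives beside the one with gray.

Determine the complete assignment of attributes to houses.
Solution:

House | Color | Hobby | Pet | Job | Drink
-----------------------------------------
  1   | black | gardening | dog | writer | soda
  2   | white | reading | parrot | chef | smoothie
  3   | orange | painting | hamster | nurse | tea
  4   | brown | hiking | rabbit | plumber | juice
  5   | gray | cooking | cat | pilot | coffee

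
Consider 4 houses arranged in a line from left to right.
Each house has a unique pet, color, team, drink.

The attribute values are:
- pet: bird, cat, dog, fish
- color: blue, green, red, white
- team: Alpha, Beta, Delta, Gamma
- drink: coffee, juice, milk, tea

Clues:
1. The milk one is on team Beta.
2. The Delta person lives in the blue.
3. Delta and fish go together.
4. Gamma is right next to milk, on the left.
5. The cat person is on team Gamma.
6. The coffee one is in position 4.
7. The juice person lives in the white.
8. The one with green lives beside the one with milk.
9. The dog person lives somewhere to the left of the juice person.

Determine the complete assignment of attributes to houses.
Solution:

House | Pet | Color | Team | Drink
----------------------------------
  1   | cat | green | Gamma | tea
  2   | dog | red | Beta | milk
  3   | bird | white | Alpha | juice
  4   | fish | blue | Delta | coffee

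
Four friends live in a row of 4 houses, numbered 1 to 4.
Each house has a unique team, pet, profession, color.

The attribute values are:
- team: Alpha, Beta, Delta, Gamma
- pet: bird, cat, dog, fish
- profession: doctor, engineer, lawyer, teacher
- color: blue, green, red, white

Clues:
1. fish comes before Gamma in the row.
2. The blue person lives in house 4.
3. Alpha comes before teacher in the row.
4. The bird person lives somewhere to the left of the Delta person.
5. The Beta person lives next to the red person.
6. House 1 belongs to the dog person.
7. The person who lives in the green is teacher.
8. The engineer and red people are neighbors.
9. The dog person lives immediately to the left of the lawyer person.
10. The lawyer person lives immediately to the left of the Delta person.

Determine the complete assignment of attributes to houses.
Solution:

House | Team | Pet | Profession | Color
---------------------------------------
  1   | Beta | dog | engineer | white
  2   | Alpha | bird | lawyer | red
  3   | Delta | fish | teacher | green
  4   | Gamma | cat | doctor | blue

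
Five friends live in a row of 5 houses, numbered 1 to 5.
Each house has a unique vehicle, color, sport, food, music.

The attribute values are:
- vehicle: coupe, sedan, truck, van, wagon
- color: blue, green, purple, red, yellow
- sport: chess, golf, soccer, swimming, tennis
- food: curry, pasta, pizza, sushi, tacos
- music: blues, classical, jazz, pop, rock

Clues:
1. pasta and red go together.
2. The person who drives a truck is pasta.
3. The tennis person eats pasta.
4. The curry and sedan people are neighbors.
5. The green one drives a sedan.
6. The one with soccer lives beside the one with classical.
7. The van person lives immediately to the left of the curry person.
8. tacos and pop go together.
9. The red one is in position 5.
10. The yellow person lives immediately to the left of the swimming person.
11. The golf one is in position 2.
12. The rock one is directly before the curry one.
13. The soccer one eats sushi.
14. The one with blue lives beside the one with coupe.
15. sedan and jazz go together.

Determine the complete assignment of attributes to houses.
Solution:

House | Vehicle | Color | Sport | Food | Music
----------------------------------------------
  1   | van | blue | soccer | sushi | rock
  2   | coupe | yellow | golf | curry | classical
  3   | sedan | green | swimming | pizza | jazz
  4   | wagon | purple | chess | tacos | pop
  5   | truck | red | tennis | pasta | blues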